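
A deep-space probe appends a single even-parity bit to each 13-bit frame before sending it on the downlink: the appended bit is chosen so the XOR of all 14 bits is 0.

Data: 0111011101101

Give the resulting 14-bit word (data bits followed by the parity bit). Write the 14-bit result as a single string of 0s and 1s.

XOR of the 13 data bits: 0⊕1⊕1⊕1⊕0⊕1⊕1⊕1⊕0⊕1⊕1⊕0⊕1 = 1
Parity bit = 1 (so all 14 bits XOR to 0).

01110111011011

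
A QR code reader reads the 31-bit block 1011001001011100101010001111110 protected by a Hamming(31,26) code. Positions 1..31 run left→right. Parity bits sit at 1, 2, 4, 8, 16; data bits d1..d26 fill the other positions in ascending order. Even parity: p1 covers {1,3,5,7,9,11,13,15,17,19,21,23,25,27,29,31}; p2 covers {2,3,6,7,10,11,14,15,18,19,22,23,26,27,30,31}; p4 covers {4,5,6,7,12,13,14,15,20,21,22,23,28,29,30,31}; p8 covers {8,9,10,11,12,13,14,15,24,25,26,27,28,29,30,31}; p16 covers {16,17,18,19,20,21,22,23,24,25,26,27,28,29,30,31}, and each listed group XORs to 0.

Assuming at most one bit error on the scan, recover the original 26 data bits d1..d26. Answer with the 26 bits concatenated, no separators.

10010101110101110001111110

s1 (pos 1,3,5,7,9,11,13,15,17,19,21,23,25,27,29,31): 1⊕1⊕0⊕1⊕0⊕0⊕1⊕0⊕1⊕1⊕1⊕0⊕1⊕1⊕1⊕0 = 0
s2 (pos 2,3,6,7,10,11,14,15,18,19,22,23,26,27,30,31): 0⊕1⊕0⊕1⊕1⊕0⊕1⊕0⊕0⊕1⊕0⊕0⊕1⊕1⊕1⊕0 = 0
s4 (pos 4,5,6,7,12,13,14,15,20,21,22,23,28,29,30,31): 1⊕0⊕0⊕1⊕1⊕1⊕1⊕0⊕0⊕1⊕0⊕0⊕1⊕1⊕1⊕0 = 1
s8 (pos 8,9,10,11,12,13,14,15,24,25,26,27,28,29,30,31): 0⊕0⊕1⊕0⊕1⊕1⊕1⊕0⊕0⊕1⊕1⊕1⊕1⊕1⊕1⊕0 = 0
s16 (pos 16,17,18,19,20,21,22,23,24,25,26,27,28,29,30,31): 0⊕1⊕0⊕1⊕0⊕1⊕0⊕0⊕0⊕1⊕1⊕1⊕1⊕1⊕1⊕0 = 1
Syndrome s16…s1 = 10100 → error at position 20.
Flip position 20: 1011001001011100101010001111110 → 1011001001011100101110001111110
Read data bits from positions 3,5,6,7,9,10,11,12,13,14,15,17,18,19,20,21,22,23,24,25,26,27,28,29,30,31: 10010101110101110001111110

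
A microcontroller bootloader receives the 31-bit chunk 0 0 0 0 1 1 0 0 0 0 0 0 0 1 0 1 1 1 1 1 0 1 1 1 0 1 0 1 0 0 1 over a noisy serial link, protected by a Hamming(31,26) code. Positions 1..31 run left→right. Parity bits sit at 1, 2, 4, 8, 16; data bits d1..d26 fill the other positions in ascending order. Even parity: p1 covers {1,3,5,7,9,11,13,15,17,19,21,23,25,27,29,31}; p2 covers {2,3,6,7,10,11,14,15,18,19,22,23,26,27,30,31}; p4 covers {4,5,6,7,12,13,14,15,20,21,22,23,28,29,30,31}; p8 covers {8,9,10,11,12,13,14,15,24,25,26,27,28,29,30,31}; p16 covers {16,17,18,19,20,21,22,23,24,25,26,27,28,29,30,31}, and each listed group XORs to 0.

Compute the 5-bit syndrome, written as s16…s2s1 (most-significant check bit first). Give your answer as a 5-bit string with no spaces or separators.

11001

s1 (pos 1,3,5,7,9,11,13,15,17,19,21,23,25,27,29,31): 0⊕0⊕1⊕0⊕0⊕0⊕0⊕0⊕1⊕1⊕0⊕1⊕0⊕0⊕0⊕1 = 1
s2 (pos 2,3,6,7,10,11,14,15,18,19,22,23,26,27,30,31): 0⊕0⊕1⊕0⊕0⊕0⊕1⊕0⊕1⊕1⊕1⊕1⊕1⊕0⊕0⊕1 = 0
s4 (pos 4,5,6,7,12,13,14,15,20,21,22,23,28,29,30,31): 0⊕1⊕1⊕0⊕0⊕0⊕1⊕0⊕1⊕0⊕1⊕1⊕1⊕0⊕0⊕1 = 0
s8 (pos 8,9,10,11,12,13,14,15,24,25,26,27,28,29,30,31): 0⊕0⊕0⊕0⊕0⊕0⊕1⊕0⊕1⊕0⊕1⊕0⊕1⊕0⊕0⊕1 = 1
s16 (pos 16,17,18,19,20,21,22,23,24,25,26,27,28,29,30,31): 1⊕1⊕1⊕1⊕1⊕0⊕1⊕1⊕1⊕0⊕1⊕0⊕1⊕0⊕0⊕1 = 1
Syndrome s16…s1 = 11001 → error at position 25.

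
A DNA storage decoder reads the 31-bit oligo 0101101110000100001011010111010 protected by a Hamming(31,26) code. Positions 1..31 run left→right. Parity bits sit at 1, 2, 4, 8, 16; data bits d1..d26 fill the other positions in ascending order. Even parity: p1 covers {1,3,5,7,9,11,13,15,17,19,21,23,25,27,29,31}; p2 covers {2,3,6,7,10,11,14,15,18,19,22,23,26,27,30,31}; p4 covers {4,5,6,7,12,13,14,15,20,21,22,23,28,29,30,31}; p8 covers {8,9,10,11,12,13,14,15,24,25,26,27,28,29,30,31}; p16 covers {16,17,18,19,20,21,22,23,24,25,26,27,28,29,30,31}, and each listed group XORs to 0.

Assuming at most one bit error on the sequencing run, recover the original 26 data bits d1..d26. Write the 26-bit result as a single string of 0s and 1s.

s1 (pos 1,3,5,7,9,11,13,15,17,19,21,23,25,27,29,31): 0⊕0⊕1⊕1⊕1⊕0⊕0⊕0⊕0⊕1⊕1⊕0⊕0⊕1⊕0⊕0 = 0
s2 (pos 2,3,6,7,10,11,14,15,18,19,22,23,26,27,30,31): 1⊕0⊕0⊕1⊕0⊕0⊕1⊕0⊕0⊕1⊕1⊕0⊕1⊕1⊕1⊕0 = 0
s4 (pos 4,5,6,7,12,13,14,15,20,21,22,23,28,29,30,31): 1⊕1⊕0⊕1⊕0⊕0⊕1⊕0⊕0⊕1⊕1⊕0⊕1⊕0⊕1⊕0 = 0
s8 (pos 8,9,10,11,12,13,14,15,24,25,26,27,28,29,30,31): 1⊕1⊕0⊕0⊕0⊕0⊕1⊕0⊕1⊕0⊕1⊕1⊕1⊕0⊕1⊕0 = 0
s16 (pos 16,17,18,19,20,21,22,23,24,25,26,27,28,29,30,31): 0⊕0⊕0⊕1⊕0⊕1⊕1⊕0⊕1⊕0⊕1⊕1⊕1⊕0⊕1⊕0 = 0
Syndrome s16…s1 = 00000 → no error.
Read data bits from positions 3,5,6,7,9,10,11,12,13,14,15,17,18,19,20,21,22,23,24,25,26,27,28,29,30,31: 01011000010001011010111010

01011000010001011010111010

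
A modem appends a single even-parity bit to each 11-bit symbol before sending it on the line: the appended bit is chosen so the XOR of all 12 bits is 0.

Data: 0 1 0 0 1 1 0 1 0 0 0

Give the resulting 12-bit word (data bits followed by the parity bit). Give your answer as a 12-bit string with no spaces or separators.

XOR of the 11 data bits: 0⊕1⊕0⊕0⊕1⊕1⊕0⊕1⊕0⊕0⊕0 = 0
Parity bit = 0 (so all 12 bits XOR to 0).

010011010000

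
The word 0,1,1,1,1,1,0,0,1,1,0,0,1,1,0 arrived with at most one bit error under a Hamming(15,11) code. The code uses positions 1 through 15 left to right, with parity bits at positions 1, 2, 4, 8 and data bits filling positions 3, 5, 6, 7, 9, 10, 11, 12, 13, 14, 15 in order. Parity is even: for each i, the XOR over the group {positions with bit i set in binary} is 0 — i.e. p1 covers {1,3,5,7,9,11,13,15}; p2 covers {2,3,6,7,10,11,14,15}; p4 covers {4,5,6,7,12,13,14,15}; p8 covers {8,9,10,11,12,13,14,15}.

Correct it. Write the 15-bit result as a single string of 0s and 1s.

011110001100110

s1 (pos 1,3,5,7,9,11,13,15): 0⊕1⊕1⊕0⊕1⊕0⊕1⊕0 = 0
s2 (pos 2,3,6,7,10,11,14,15): 1⊕1⊕1⊕0⊕1⊕0⊕1⊕0 = 1
s4 (pos 4,5,6,7,12,13,14,15): 1⊕1⊕1⊕0⊕0⊕1⊕1⊕0 = 1
s8 (pos 8,9,10,11,12,13,14,15): 0⊕1⊕1⊕0⊕0⊕1⊕1⊕0 = 0
Syndrome s8…s1 = 0110 → error at position 6.
Flip position 6: 011111001100110 → 011110001100110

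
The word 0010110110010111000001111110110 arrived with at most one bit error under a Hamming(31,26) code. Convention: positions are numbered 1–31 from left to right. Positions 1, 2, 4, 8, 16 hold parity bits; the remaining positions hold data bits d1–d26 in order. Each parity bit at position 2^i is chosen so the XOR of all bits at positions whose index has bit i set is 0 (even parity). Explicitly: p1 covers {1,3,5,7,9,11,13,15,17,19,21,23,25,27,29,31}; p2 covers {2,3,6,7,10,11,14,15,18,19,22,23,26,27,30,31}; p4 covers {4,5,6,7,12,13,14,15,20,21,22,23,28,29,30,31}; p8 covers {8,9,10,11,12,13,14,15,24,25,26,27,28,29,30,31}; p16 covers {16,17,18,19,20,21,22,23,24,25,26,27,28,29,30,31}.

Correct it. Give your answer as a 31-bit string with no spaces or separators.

s1 (pos 1,3,5,7,9,11,13,15,17,19,21,23,25,27,29,31): 0⊕1⊕1⊕0⊕1⊕0⊕0⊕1⊕0⊕0⊕0⊕1⊕1⊕1⊕1⊕0 = 0
s2 (pos 2,3,6,7,10,11,14,15,18,19,22,23,26,27,30,31): 0⊕1⊕1⊕0⊕0⊕0⊕1⊕1⊕0⊕0⊕1⊕1⊕1⊕1⊕1⊕0 = 1
s4 (pos 4,5,6,7,12,13,14,15,20,21,22,23,28,29,30,31): 0⊕1⊕1⊕0⊕1⊕0⊕1⊕1⊕0⊕0⊕1⊕1⊕0⊕1⊕1⊕0 = 1
s8 (pos 8,9,10,11,12,13,14,15,24,25,26,27,28,29,30,31): 1⊕1⊕0⊕0⊕1⊕0⊕1⊕1⊕1⊕1⊕1⊕1⊕0⊕1⊕1⊕0 = 1
s16 (pos 16,17,18,19,20,21,22,23,24,25,26,27,28,29,30,31): 1⊕0⊕0⊕0⊕0⊕0⊕1⊕1⊕1⊕1⊕1⊕1⊕0⊕1⊕1⊕0 = 1
Syndrome s16…s1 = 11110 → error at position 30.
Flip position 30: 0010110110010111000001111110110 → 0010110110010111000001111110100

0010110110010111000001111110100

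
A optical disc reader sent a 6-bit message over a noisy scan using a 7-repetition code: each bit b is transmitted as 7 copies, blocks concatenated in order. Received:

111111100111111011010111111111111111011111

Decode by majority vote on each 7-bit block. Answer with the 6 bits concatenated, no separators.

Block 1 (1111111): 7 ones → 1
Block 2 (0011111): 5 ones → 1
Block 3 (1011010): 4 ones → 1
Block 4 (1111111): 7 ones → 1
Block 5 (1111111): 7 ones → 1
Block 6 (1011111): 6 ones → 1

111111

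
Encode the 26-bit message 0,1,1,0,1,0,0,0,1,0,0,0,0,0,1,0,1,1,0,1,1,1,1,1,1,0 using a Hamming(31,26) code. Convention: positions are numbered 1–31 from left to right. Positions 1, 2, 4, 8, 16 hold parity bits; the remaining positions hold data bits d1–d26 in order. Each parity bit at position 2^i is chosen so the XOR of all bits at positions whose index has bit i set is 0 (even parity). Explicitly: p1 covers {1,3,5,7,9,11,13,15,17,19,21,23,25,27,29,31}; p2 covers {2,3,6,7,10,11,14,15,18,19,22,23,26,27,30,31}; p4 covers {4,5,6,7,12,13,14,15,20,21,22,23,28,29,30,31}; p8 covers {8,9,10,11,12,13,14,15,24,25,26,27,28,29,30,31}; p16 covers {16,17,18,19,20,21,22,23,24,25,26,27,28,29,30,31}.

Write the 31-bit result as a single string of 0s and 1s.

Place data at non-parity positions: p1 p2 0 p4 1 1 0 p8 1 0 0 0 1 0 0 p16 0 0 0 1 0 1 1 0 1 1 1 1 1 1 0
p1 (pos 1,3,5,7,9,11,13,15,17,19,21,23,25,27,29,31): XOR of data positions = 0⊕1⊕0⊕1⊕0⊕1⊕0⊕0⊕0⊕0⊕1⊕1⊕1⊕1⊕0 = 1
p2 (pos 2,3,6,7,10,11,14,15,18,19,22,23,26,27,30,31): XOR of data positions = 0⊕1⊕0⊕0⊕0⊕0⊕0⊕0⊕0⊕1⊕1⊕1⊕1⊕1⊕0 = 0
p4 (pos 4,5,6,7,12,13,14,15,20,21,22,23,28,29,30,31): XOR of data positions = 1⊕1⊕0⊕0⊕1⊕0⊕0⊕1⊕0⊕1⊕1⊕1⊕1⊕1⊕0 = 1
p8 (pos 8,9,10,11,12,13,14,15,24,25,26,27,28,29,30,31): XOR of data positions = 1⊕0⊕0⊕0⊕1⊕0⊕0⊕0⊕1⊕1⊕1⊕1⊕1⊕1⊕0 = 0
p16 (pos 16,17,18,19,20,21,22,23,24,25,26,27,28,29,30,31): XOR of data positions = 0⊕0⊕0⊕1⊕0⊕1⊕1⊕0⊕1⊕1⊕1⊕1⊕1⊕1⊕0 = 1
Codeword: 1001110010001001000101101111110

1001110010001001000101101111110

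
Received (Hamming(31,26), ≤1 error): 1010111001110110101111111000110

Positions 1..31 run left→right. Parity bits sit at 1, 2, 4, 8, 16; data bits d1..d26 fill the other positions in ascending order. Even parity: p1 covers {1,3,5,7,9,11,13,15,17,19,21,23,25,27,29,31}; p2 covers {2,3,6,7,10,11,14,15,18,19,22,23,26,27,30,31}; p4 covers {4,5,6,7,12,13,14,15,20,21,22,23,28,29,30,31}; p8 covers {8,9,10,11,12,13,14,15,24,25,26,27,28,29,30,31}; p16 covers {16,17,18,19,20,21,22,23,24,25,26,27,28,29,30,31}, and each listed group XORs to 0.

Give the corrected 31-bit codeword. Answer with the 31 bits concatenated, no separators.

s1 (pos 1,3,5,7,9,11,13,15,17,19,21,23,25,27,29,31): 1⊕1⊕1⊕1⊕0⊕1⊕0⊕1⊕1⊕1⊕1⊕1⊕1⊕0⊕1⊕0 = 0
s2 (pos 2,3,6,7,10,11,14,15,18,19,22,23,26,27,30,31): 0⊕1⊕1⊕1⊕1⊕1⊕1⊕1⊕0⊕1⊕1⊕1⊕0⊕0⊕1⊕0 = 1
s4 (pos 4,5,6,7,12,13,14,15,20,21,22,23,28,29,30,31): 0⊕1⊕1⊕1⊕1⊕0⊕1⊕1⊕1⊕1⊕1⊕1⊕0⊕1⊕1⊕0 = 0
s8 (pos 8,9,10,11,12,13,14,15,24,25,26,27,28,29,30,31): 0⊕0⊕1⊕1⊕1⊕0⊕1⊕1⊕1⊕1⊕0⊕0⊕0⊕1⊕1⊕0 = 1
s16 (pos 16,17,18,19,20,21,22,23,24,25,26,27,28,29,30,31): 0⊕1⊕0⊕1⊕1⊕1⊕1⊕1⊕1⊕1⊕0⊕0⊕0⊕1⊕1⊕0 = 0
Syndrome s16…s1 = 01010 → error at position 10.
Flip position 10: 1010111001110110101111111000110 → 1010111000110110101111111000110

1010111000110110101111111000110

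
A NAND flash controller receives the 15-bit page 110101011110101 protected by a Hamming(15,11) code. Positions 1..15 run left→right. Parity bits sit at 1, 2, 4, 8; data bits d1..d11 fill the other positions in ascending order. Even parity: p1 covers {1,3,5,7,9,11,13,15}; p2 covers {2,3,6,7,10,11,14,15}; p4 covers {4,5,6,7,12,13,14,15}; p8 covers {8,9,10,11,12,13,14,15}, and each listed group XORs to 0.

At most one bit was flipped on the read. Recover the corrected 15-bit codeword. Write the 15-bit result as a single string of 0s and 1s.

s1 (pos 1,3,5,7,9,11,13,15): 1⊕0⊕0⊕0⊕1⊕1⊕1⊕1 = 1
s2 (pos 2,3,6,7,10,11,14,15): 1⊕0⊕1⊕0⊕1⊕1⊕0⊕1 = 1
s4 (pos 4,5,6,7,12,13,14,15): 1⊕0⊕1⊕0⊕0⊕1⊕0⊕1 = 0
s8 (pos 8,9,10,11,12,13,14,15): 1⊕1⊕1⊕1⊕0⊕1⊕0⊕1 = 0
Syndrome s8…s1 = 0011 → error at position 3.
Flip position 3: 110101011110101 → 111101011110101

111101011110101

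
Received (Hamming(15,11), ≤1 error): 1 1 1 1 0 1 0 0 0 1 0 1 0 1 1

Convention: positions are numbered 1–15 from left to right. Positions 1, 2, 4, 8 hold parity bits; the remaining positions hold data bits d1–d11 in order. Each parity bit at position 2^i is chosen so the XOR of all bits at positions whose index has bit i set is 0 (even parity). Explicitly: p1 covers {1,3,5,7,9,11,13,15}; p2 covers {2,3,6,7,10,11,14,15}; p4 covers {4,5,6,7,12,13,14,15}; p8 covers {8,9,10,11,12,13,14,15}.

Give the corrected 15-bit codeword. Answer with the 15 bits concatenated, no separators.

s1 (pos 1,3,5,7,9,11,13,15): 1⊕1⊕0⊕0⊕0⊕0⊕0⊕1 = 1
s2 (pos 2,3,6,7,10,11,14,15): 1⊕1⊕1⊕0⊕1⊕0⊕1⊕1 = 0
s4 (pos 4,5,6,7,12,13,14,15): 1⊕0⊕1⊕0⊕1⊕0⊕1⊕1 = 1
s8 (pos 8,9,10,11,12,13,14,15): 0⊕0⊕1⊕0⊕1⊕0⊕1⊕1 = 0
Syndrome s8…s1 = 0101 → error at position 5.
Flip position 5: 111101000101011 → 111111000101011

111111000101011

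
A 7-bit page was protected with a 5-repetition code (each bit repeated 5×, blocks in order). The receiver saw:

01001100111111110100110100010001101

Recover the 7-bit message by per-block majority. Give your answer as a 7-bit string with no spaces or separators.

Block 1 (01001): 2 ones → 0
Block 2 (10011): 3 ones → 1
Block 3 (11111): 5 ones → 1
Block 4 (10100): 2 ones → 0
Block 5 (11010): 3 ones → 1
Block 6 (00100): 1 one → 0
Block 7 (01101): 3 ones → 1

0110101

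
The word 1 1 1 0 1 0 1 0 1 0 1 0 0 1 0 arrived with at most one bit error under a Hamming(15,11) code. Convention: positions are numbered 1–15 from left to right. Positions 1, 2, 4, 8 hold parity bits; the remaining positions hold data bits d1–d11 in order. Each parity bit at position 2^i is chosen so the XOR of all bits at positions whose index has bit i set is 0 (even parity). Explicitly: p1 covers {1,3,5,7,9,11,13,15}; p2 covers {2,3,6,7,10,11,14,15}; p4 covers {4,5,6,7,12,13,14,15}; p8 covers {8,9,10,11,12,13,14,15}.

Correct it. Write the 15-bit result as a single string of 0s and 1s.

s1 (pos 1,3,5,7,9,11,13,15): 1⊕1⊕1⊕1⊕1⊕1⊕0⊕0 = 0
s2 (pos 2,3,6,7,10,11,14,15): 1⊕1⊕0⊕1⊕0⊕1⊕1⊕0 = 1
s4 (pos 4,5,6,7,12,13,14,15): 0⊕1⊕0⊕1⊕0⊕0⊕1⊕0 = 1
s8 (pos 8,9,10,11,12,13,14,15): 0⊕1⊕0⊕1⊕0⊕0⊕1⊕0 = 1
Syndrome s8…s1 = 1110 → error at position 14.
Flip position 14: 111010101010010 → 111010101010000

111010101010000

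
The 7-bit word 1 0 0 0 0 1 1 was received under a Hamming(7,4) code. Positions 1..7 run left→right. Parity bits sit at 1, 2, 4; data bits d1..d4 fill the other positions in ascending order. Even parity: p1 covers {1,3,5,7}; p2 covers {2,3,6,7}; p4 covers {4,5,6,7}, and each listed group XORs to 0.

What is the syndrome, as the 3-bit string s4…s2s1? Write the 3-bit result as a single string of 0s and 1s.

s1 (pos 1,3,5,7): 1⊕0⊕0⊕1 = 0
s2 (pos 2,3,6,7): 0⊕0⊕1⊕1 = 0
s4 (pos 4,5,6,7): 0⊕0⊕1⊕1 = 0
Syndrome s4…s1 = 000 → no error.

000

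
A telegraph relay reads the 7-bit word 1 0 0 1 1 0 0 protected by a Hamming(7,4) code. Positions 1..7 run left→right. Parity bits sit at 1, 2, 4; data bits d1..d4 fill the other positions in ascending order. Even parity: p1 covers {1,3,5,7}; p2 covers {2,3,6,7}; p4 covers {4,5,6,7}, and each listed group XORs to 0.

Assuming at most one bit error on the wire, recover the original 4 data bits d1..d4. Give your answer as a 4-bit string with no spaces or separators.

0100

s1 (pos 1,3,5,7): 1⊕0⊕1⊕0 = 0
s2 (pos 2,3,6,7): 0⊕0⊕0⊕0 = 0
s4 (pos 4,5,6,7): 1⊕1⊕0⊕0 = 0
Syndrome s4…s1 = 000 → no error.
Read data bits from positions 3,5,6,7: 0100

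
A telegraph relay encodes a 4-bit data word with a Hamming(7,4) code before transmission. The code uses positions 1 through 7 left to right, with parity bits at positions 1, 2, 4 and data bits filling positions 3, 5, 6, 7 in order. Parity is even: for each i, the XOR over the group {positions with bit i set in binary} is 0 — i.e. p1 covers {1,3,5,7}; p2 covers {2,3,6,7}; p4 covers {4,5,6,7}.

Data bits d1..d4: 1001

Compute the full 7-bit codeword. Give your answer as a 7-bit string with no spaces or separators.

0011001

Place data at non-parity positions: p1 p2 1 p4 0 0 1
p1 (pos 1,3,5,7): XOR of data positions = 1⊕0⊕1 = 0
p2 (pos 2,3,6,7): XOR of data positions = 1⊕0⊕1 = 0
p4 (pos 4,5,6,7): XOR of data positions = 0⊕0⊕1 = 1
Codeword: 0011001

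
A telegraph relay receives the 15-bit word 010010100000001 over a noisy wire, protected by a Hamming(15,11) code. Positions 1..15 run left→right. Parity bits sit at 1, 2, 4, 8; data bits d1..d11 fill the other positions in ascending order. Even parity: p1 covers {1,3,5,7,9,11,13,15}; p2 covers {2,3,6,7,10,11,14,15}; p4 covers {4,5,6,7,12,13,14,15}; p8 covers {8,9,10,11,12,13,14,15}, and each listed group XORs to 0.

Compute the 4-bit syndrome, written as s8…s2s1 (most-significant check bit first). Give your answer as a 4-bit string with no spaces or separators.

s1 (pos 1,3,5,7,9,11,13,15): 0⊕0⊕1⊕1⊕0⊕0⊕0⊕1 = 1
s2 (pos 2,3,6,7,10,11,14,15): 1⊕0⊕0⊕1⊕0⊕0⊕0⊕1 = 1
s4 (pos 4,5,6,7,12,13,14,15): 0⊕1⊕0⊕1⊕0⊕0⊕0⊕1 = 1
s8 (pos 8,9,10,11,12,13,14,15): 0⊕0⊕0⊕0⊕0⊕0⊕0⊕1 = 1
Syndrome s8…s1 = 1111 → error at position 15.

1111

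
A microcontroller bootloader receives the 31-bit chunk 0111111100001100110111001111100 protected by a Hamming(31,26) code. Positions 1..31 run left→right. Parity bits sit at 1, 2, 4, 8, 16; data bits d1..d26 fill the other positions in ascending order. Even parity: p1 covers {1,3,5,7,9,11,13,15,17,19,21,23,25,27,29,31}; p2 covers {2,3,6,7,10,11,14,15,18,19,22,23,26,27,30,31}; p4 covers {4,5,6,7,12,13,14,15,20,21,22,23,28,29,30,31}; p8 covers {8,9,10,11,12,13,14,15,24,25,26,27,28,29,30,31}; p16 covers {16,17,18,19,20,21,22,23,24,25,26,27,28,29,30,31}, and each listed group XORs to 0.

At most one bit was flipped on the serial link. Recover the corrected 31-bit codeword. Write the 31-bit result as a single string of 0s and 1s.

0111110100001100110111001111100

s1 (pos 1,3,5,7,9,11,13,15,17,19,21,23,25,27,29,31): 0⊕1⊕1⊕1⊕0⊕0⊕1⊕0⊕1⊕0⊕1⊕0⊕1⊕1⊕1⊕0 = 1
s2 (pos 2,3,6,7,10,11,14,15,18,19,22,23,26,27,30,31): 1⊕1⊕1⊕1⊕0⊕0⊕1⊕0⊕1⊕0⊕1⊕0⊕1⊕1⊕0⊕0 = 1
s4 (pos 4,5,6,7,12,13,14,15,20,21,22,23,28,29,30,31): 1⊕1⊕1⊕1⊕0⊕1⊕1⊕0⊕1⊕1⊕1⊕0⊕1⊕1⊕0⊕0 = 1
s8 (pos 8,9,10,11,12,13,14,15,24,25,26,27,28,29,30,31): 1⊕0⊕0⊕0⊕0⊕1⊕1⊕0⊕0⊕1⊕1⊕1⊕1⊕1⊕0⊕0 = 0
s16 (pos 16,17,18,19,20,21,22,23,24,25,26,27,28,29,30,31): 0⊕1⊕1⊕0⊕1⊕1⊕1⊕0⊕0⊕1⊕1⊕1⊕1⊕1⊕0⊕0 = 0
Syndrome s16…s1 = 00111 → error at position 7.
Flip position 7: 0111111100001100110111001111100 → 0111110100001100110111001111100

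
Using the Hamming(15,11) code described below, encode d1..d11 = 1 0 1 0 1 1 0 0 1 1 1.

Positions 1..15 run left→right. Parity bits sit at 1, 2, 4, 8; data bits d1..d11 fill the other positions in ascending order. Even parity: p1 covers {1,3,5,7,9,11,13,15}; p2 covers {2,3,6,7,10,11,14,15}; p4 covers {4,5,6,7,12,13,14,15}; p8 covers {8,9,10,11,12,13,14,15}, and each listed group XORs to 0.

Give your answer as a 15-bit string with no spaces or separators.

Place data at non-parity positions: p1 p2 1 p4 0 1 0 p8 1 1 0 0 1 1 1
p1 (pos 1,3,5,7,9,11,13,15): XOR of data positions = 1⊕0⊕0⊕1⊕0⊕1⊕1 = 0
p2 (pos 2,3,6,7,10,11,14,15): XOR of data positions = 1⊕1⊕0⊕1⊕0⊕1⊕1 = 1
p4 (pos 4,5,6,7,12,13,14,15): XOR of data positions = 0⊕1⊕0⊕0⊕1⊕1⊕1 = 0
p8 (pos 8,9,10,11,12,13,14,15): XOR of data positions = 1⊕1⊕0⊕0⊕1⊕1⊕1 = 1
Codeword: 011001011100111

011001011100111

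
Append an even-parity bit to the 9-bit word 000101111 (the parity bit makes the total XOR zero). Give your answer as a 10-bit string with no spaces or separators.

XOR of the 9 data bits: 0⊕0⊕0⊕1⊕0⊕1⊕1⊕1⊕1 = 1
Parity bit = 1 (so all 10 bits XOR to 0).

0001011111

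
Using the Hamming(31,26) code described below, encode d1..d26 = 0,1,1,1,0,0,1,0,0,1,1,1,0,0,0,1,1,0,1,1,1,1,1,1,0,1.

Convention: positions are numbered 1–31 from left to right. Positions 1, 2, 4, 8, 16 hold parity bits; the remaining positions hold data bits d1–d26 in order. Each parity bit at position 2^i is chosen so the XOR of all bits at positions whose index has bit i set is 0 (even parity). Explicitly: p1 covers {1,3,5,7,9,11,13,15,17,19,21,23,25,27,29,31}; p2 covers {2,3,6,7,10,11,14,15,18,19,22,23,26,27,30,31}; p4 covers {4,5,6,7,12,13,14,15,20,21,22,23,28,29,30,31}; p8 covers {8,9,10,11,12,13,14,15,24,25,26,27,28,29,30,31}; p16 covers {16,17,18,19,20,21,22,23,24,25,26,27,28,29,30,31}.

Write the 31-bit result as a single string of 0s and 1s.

0100111000100110100011011111101

Place data at non-parity positions: p1 p2 0 p4 1 1 1 p8 0 0 1 0 0 1 1 p16 1 0 0 0 1 1 0 1 1 1 1 1 1 0 1
p1 (pos 1,3,5,7,9,11,13,15,17,19,21,23,25,27,29,31): XOR of data positions = 0⊕1⊕1⊕0⊕1⊕0⊕1⊕1⊕0⊕1⊕0⊕1⊕1⊕1⊕1 = 0
p2 (pos 2,3,6,7,10,11,14,15,18,19,22,23,26,27,30,31): XOR of data positions = 0⊕1⊕1⊕0⊕1⊕1⊕1⊕0⊕0⊕1⊕0⊕1⊕1⊕0⊕1 = 1
p4 (pos 4,5,6,7,12,13,14,15,20,21,22,23,28,29,30,31): XOR of data positions = 1⊕1⊕1⊕0⊕0⊕1⊕1⊕0⊕1⊕1⊕0⊕1⊕1⊕0⊕1 = 0
p8 (pos 8,9,10,11,12,13,14,15,24,25,26,27,28,29,30,31): XOR of data positions = 0⊕0⊕1⊕0⊕0⊕1⊕1⊕1⊕1⊕1⊕1⊕1⊕1⊕0⊕1 = 0
p16 (pos 16,17,18,19,20,21,22,23,24,25,26,27,28,29,30,31): XOR of data positions = 1⊕0⊕0⊕0⊕1⊕1⊕0⊕1⊕1⊕1⊕1⊕1⊕1⊕0⊕1 = 0
Codeword: 0100111000100110100011011111101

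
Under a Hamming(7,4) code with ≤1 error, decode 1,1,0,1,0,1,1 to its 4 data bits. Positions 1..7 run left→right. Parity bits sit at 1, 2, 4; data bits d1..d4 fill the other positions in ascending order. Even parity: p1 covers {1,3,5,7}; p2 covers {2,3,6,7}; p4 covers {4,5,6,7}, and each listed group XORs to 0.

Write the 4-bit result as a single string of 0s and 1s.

0001

s1 (pos 1,3,5,7): 1⊕0⊕0⊕1 = 0
s2 (pos 2,3,6,7): 1⊕0⊕1⊕1 = 1
s4 (pos 4,5,6,7): 1⊕0⊕1⊕1 = 1
Syndrome s4…s1 = 110 → error at position 6.
Flip position 6: 1101011 → 1101001
Read data bits from positions 3,5,6,7: 0001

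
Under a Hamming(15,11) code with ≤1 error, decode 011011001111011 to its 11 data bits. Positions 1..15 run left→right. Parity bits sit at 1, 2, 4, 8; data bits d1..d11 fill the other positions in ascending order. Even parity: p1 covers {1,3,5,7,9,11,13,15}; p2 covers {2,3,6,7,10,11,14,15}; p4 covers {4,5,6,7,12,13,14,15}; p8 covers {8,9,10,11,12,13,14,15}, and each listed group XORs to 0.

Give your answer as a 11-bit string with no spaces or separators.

11111111011

s1 (pos 1,3,5,7,9,11,13,15): 0⊕1⊕1⊕0⊕1⊕1⊕0⊕1 = 1
s2 (pos 2,3,6,7,10,11,14,15): 1⊕1⊕1⊕0⊕1⊕1⊕1⊕1 = 1
s4 (pos 4,5,6,7,12,13,14,15): 0⊕1⊕1⊕0⊕1⊕0⊕1⊕1 = 1
s8 (pos 8,9,10,11,12,13,14,15): 0⊕1⊕1⊕1⊕1⊕0⊕1⊕1 = 0
Syndrome s8…s1 = 0111 → error at position 7.
Flip position 7: 011011001111011 → 011011101111011
Read data bits from positions 3,5,6,7,9,10,11,12,13,14,15: 11111111011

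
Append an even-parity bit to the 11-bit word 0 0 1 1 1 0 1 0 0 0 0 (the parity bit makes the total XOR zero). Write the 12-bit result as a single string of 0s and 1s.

001110100000

XOR of the 11 data bits: 0⊕0⊕1⊕1⊕1⊕0⊕1⊕0⊕0⊕0⊕0 = 0
Parity bit = 0 (so all 12 bits XOR to 0).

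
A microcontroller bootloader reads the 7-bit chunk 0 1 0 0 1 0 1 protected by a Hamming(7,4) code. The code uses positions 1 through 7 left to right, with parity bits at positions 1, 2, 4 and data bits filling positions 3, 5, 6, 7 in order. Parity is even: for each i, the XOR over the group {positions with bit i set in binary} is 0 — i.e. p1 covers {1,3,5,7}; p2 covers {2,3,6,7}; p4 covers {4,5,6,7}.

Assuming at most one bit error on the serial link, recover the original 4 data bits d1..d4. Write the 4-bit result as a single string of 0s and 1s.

0101

s1 (pos 1,3,5,7): 0⊕0⊕1⊕1 = 0
s2 (pos 2,3,6,7): 1⊕0⊕0⊕1 = 0
s4 (pos 4,5,6,7): 0⊕1⊕0⊕1 = 0
Syndrome s4…s1 = 000 → no error.
Read data bits from positions 3,5,6,7: 0101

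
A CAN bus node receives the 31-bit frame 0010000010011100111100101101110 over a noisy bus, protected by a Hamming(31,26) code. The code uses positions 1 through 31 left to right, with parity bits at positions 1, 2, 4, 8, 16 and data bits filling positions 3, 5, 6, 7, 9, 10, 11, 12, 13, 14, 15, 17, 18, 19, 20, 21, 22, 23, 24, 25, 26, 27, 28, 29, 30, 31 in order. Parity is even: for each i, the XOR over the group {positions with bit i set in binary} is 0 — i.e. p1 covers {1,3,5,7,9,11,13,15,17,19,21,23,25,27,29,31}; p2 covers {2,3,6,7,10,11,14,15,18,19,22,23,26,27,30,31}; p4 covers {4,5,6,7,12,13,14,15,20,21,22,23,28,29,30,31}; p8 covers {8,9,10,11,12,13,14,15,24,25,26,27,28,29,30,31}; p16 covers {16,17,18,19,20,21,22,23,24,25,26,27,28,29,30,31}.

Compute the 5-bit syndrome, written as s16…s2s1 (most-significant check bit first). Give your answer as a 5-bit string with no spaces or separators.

01010

s1 (pos 1,3,5,7,9,11,13,15,17,19,21,23,25,27,29,31): 0⊕1⊕0⊕0⊕1⊕0⊕1⊕0⊕1⊕1⊕0⊕1⊕1⊕0⊕1⊕0 = 0
s2 (pos 2,3,6,7,10,11,14,15,18,19,22,23,26,27,30,31): 0⊕1⊕0⊕0⊕0⊕0⊕1⊕0⊕1⊕1⊕0⊕1⊕1⊕0⊕1⊕0 = 1
s4 (pos 4,5,6,7,12,13,14,15,20,21,22,23,28,29,30,31): 0⊕0⊕0⊕0⊕1⊕1⊕1⊕0⊕1⊕0⊕0⊕1⊕1⊕1⊕1⊕0 = 0
s8 (pos 8,9,10,11,12,13,14,15,24,25,26,27,28,29,30,31): 0⊕1⊕0⊕0⊕1⊕1⊕1⊕0⊕0⊕1⊕1⊕0⊕1⊕1⊕1⊕0 = 1
s16 (pos 16,17,18,19,20,21,22,23,24,25,26,27,28,29,30,31): 0⊕1⊕1⊕1⊕1⊕0⊕0⊕1⊕0⊕1⊕1⊕0⊕1⊕1⊕1⊕0 = 0
Syndrome s16…s1 = 01010 → error at position 10.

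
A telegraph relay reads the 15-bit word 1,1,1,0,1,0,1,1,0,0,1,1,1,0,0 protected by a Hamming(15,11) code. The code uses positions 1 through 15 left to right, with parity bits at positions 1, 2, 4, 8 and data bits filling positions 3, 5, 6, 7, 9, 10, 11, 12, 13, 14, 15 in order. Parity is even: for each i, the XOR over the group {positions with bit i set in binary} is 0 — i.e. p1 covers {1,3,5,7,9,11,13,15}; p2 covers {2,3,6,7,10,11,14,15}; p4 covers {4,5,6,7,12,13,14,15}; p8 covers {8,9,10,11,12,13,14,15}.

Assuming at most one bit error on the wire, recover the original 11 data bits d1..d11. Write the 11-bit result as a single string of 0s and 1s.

s1 (pos 1,3,5,7,9,11,13,15): 1⊕1⊕1⊕1⊕0⊕1⊕1⊕0 = 0
s2 (pos 2,3,6,7,10,11,14,15): 1⊕1⊕0⊕1⊕0⊕1⊕0⊕0 = 0
s4 (pos 4,5,6,7,12,13,14,15): 0⊕1⊕0⊕1⊕1⊕1⊕0⊕0 = 0
s8 (pos 8,9,10,11,12,13,14,15): 1⊕0⊕0⊕1⊕1⊕1⊕0⊕0 = 0
Syndrome s8…s1 = 0000 → no error.
Read data bits from positions 3,5,6,7,9,10,11,12,13,14,15: 11010011100

11010011100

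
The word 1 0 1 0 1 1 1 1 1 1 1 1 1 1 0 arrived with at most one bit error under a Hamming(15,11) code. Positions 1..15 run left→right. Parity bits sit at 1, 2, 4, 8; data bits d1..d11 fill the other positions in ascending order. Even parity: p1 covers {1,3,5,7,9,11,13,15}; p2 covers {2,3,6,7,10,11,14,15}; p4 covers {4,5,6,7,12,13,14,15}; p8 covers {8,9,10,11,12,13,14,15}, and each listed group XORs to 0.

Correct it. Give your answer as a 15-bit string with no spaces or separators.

101011110111110

s1 (pos 1,3,5,7,9,11,13,15): 1⊕1⊕1⊕1⊕1⊕1⊕1⊕0 = 1
s2 (pos 2,3,6,7,10,11,14,15): 0⊕1⊕1⊕1⊕1⊕1⊕1⊕0 = 0
s4 (pos 4,5,6,7,12,13,14,15): 0⊕1⊕1⊕1⊕1⊕1⊕1⊕0 = 0
s8 (pos 8,9,10,11,12,13,14,15): 1⊕1⊕1⊕1⊕1⊕1⊕1⊕0 = 1
Syndrome s8…s1 = 1001 → error at position 9.
Flip position 9: 101011111111110 → 101011110111110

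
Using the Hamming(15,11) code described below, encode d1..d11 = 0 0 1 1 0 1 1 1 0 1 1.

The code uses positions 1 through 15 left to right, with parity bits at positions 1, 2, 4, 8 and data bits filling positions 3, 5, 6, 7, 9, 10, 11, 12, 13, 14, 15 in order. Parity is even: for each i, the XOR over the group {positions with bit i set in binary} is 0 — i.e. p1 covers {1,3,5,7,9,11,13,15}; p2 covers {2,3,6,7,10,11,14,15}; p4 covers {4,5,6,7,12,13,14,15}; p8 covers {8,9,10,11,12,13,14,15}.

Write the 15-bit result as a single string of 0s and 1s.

Place data at non-parity positions: p1 p2 0 p4 0 1 1 p8 0 1 1 1 0 1 1
p1 (pos 1,3,5,7,9,11,13,15): XOR of data positions = 0⊕0⊕1⊕0⊕1⊕0⊕1 = 1
p2 (pos 2,3,6,7,10,11,14,15): XOR of data positions = 0⊕1⊕1⊕1⊕1⊕1⊕1 = 0
p4 (pos 4,5,6,7,12,13,14,15): XOR of data positions = 0⊕1⊕1⊕1⊕0⊕1⊕1 = 1
p8 (pos 8,9,10,11,12,13,14,15): XOR of data positions = 0⊕1⊕1⊕1⊕0⊕1⊕1 = 1
Codeword: 100101110111011

100101110111011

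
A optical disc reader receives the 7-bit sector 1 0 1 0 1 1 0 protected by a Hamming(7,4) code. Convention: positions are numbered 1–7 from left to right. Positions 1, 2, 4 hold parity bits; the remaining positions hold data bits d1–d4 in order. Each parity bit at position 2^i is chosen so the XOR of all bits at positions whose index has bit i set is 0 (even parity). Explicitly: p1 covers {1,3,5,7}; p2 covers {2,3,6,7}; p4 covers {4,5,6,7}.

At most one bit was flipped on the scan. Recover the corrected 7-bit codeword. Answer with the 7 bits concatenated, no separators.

0010110

s1 (pos 1,3,5,7): 1⊕1⊕1⊕0 = 1
s2 (pos 2,3,6,7): 0⊕1⊕1⊕0 = 0
s4 (pos 4,5,6,7): 0⊕1⊕1⊕0 = 0
Syndrome s4…s1 = 001 → error at position 1.
Flip position 1: 1010110 → 0010110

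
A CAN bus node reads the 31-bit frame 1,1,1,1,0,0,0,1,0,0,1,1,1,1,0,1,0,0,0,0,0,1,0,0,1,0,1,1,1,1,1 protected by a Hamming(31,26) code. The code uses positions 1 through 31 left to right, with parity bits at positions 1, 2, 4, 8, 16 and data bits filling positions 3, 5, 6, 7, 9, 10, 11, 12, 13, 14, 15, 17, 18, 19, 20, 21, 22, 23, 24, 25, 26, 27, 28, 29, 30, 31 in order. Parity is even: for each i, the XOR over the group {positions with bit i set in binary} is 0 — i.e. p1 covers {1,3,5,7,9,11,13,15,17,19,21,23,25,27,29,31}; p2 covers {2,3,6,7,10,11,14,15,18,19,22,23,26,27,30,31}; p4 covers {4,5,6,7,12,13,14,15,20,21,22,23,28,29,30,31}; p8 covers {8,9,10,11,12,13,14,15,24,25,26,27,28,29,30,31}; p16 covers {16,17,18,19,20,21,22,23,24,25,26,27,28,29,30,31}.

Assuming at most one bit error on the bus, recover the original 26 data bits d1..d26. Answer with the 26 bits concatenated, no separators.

s1 (pos 1,3,5,7,9,11,13,15,17,19,21,23,25,27,29,31): 1⊕1⊕0⊕0⊕0⊕1⊕1⊕0⊕0⊕0⊕0⊕0⊕1⊕1⊕1⊕1 = 0
s2 (pos 2,3,6,7,10,11,14,15,18,19,22,23,26,27,30,31): 1⊕1⊕0⊕0⊕0⊕1⊕1⊕0⊕0⊕0⊕1⊕0⊕0⊕1⊕1⊕1 = 0
s4 (pos 4,5,6,7,12,13,14,15,20,21,22,23,28,29,30,31): 1⊕0⊕0⊕0⊕1⊕1⊕1⊕0⊕0⊕0⊕1⊕0⊕1⊕1⊕1⊕1 = 1
s8 (pos 8,9,10,11,12,13,14,15,24,25,26,27,28,29,30,31): 1⊕0⊕0⊕1⊕1⊕1⊕1⊕0⊕0⊕1⊕0⊕1⊕1⊕1⊕1⊕1 = 1
s16 (pos 16,17,18,19,20,21,22,23,24,25,26,27,28,29,30,31): 1⊕0⊕0⊕0⊕0⊕0⊕1⊕0⊕0⊕1⊕0⊕1⊕1⊕1⊕1⊕1 = 0
Syndrome s16…s1 = 01100 → error at position 12.
Flip position 12: 1111000100111101000001001011111 → 1111000100101101000001001011111
Read data bits from positions 3,5,6,7,9,10,11,12,13,14,15,17,18,19,20,21,22,23,24,25,26,27,28,29,30,31: 10000010110000001001011111

10000010110000001001011111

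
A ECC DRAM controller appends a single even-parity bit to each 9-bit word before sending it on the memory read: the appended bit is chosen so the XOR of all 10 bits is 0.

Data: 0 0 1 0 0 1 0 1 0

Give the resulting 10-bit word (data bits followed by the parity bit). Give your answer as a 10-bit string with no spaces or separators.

XOR of the 9 data bits: 0⊕0⊕1⊕0⊕0⊕1⊕0⊕1⊕0 = 1
Parity bit = 1 (so all 10 bits XOR to 0).

0010010101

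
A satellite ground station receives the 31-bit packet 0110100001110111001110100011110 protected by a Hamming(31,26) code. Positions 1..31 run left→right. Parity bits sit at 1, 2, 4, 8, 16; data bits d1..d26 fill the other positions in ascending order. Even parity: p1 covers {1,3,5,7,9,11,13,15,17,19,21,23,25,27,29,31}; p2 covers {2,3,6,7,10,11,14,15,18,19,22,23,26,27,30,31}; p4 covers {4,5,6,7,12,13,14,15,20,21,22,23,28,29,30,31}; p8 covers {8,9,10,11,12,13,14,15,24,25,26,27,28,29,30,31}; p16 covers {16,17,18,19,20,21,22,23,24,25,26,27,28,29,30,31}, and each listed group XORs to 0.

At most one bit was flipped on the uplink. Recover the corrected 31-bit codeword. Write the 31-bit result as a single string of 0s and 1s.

0110100001110111001110101011110

s1 (pos 1,3,5,7,9,11,13,15,17,19,21,23,25,27,29,31): 0⊕1⊕1⊕0⊕0⊕1⊕0⊕1⊕0⊕1⊕1⊕1⊕0⊕1⊕1⊕0 = 1
s2 (pos 2,3,6,7,10,11,14,15,18,19,22,23,26,27,30,31): 1⊕1⊕0⊕0⊕1⊕1⊕1⊕1⊕0⊕1⊕0⊕1⊕0⊕1⊕1⊕0 = 0
s4 (pos 4,5,6,7,12,13,14,15,20,21,22,23,28,29,30,31): 0⊕1⊕0⊕0⊕1⊕0⊕1⊕1⊕1⊕1⊕0⊕1⊕1⊕1⊕1⊕0 = 0
s8 (pos 8,9,10,11,12,13,14,15,24,25,26,27,28,29,30,31): 0⊕0⊕1⊕1⊕1⊕0⊕1⊕1⊕0⊕0⊕0⊕1⊕1⊕1⊕1⊕0 = 1
s16 (pos 16,17,18,19,20,21,22,23,24,25,26,27,28,29,30,31): 1⊕0⊕0⊕1⊕1⊕1⊕0⊕1⊕0⊕0⊕0⊕1⊕1⊕1⊕1⊕0 = 1
Syndrome s16…s1 = 11001 → error at position 25.
Flip position 25: 0110100001110111001110100011110 → 0110100001110111001110101011110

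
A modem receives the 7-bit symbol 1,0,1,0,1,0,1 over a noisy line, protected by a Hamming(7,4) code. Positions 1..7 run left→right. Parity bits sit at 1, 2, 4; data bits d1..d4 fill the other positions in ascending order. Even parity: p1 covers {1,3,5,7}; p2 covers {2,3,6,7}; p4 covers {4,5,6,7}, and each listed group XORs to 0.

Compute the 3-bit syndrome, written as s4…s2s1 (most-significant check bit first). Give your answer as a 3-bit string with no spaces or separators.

000

s1 (pos 1,3,5,7): 1⊕1⊕1⊕1 = 0
s2 (pos 2,3,6,7): 0⊕1⊕0⊕1 = 0
s4 (pos 4,5,6,7): 0⊕1⊕0⊕1 = 0
Syndrome s4…s1 = 000 → no error.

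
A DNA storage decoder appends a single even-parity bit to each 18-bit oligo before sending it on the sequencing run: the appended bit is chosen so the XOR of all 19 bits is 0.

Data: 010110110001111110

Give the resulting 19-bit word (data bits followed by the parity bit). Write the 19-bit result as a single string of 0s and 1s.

0101101100011111101

XOR of the 18 data bits: 0⊕1⊕0⊕1⊕1⊕0⊕1⊕1⊕0⊕0⊕0⊕1⊕1⊕1⊕1⊕1⊕1⊕0 = 1
Parity bit = 1 (so all 19 bits XOR to 0).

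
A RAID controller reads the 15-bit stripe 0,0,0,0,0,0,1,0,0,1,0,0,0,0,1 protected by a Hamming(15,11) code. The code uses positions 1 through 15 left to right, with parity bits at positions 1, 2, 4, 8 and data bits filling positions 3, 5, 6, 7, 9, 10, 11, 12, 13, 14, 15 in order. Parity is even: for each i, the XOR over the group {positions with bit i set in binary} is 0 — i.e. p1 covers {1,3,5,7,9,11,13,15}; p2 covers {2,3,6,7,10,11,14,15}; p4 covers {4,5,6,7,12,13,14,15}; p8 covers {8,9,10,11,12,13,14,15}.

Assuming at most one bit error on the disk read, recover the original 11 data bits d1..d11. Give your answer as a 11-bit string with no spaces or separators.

00010100001

s1 (pos 1,3,5,7,9,11,13,15): 0⊕0⊕0⊕1⊕0⊕0⊕0⊕1 = 0
s2 (pos 2,3,6,7,10,11,14,15): 0⊕0⊕0⊕1⊕1⊕0⊕0⊕1 = 1
s4 (pos 4,5,6,7,12,13,14,15): 0⊕0⊕0⊕1⊕0⊕0⊕0⊕1 = 0
s8 (pos 8,9,10,11,12,13,14,15): 0⊕0⊕1⊕0⊕0⊕0⊕0⊕1 = 0
Syndrome s8…s1 = 0010 → error at position 2.
Flip position 2: 000000100100001 → 010000100100001
Read data bits from positions 3,5,6,7,9,10,11,12,13,14,15: 00010100001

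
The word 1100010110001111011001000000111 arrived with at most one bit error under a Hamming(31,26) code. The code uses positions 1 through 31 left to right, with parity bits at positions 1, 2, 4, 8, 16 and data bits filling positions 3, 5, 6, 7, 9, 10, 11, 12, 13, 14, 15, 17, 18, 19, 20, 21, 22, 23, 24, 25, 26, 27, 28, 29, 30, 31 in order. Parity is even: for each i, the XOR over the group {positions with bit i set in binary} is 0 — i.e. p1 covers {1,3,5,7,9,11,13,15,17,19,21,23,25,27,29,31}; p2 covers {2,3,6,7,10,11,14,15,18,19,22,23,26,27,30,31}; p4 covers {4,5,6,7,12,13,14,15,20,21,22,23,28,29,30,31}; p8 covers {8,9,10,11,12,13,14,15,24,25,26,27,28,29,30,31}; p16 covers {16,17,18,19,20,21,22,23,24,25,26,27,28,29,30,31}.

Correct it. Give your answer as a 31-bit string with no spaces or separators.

1100010110001111010001000000111

s1 (pos 1,3,5,7,9,11,13,15,17,19,21,23,25,27,29,31): 1⊕0⊕0⊕0⊕1⊕0⊕1⊕1⊕0⊕1⊕0⊕0⊕0⊕0⊕1⊕1 = 1
s2 (pos 2,3,6,7,10,11,14,15,18,19,22,23,26,27,30,31): 1⊕0⊕1⊕0⊕0⊕0⊕1⊕1⊕1⊕1⊕1⊕0⊕0⊕0⊕1⊕1 = 1
s4 (pos 4,5,6,7,12,13,14,15,20,21,22,23,28,29,30,31): 0⊕0⊕1⊕0⊕0⊕1⊕1⊕1⊕0⊕0⊕1⊕0⊕0⊕1⊕1⊕1 = 0
s8 (pos 8,9,10,11,12,13,14,15,24,25,26,27,28,29,30,31): 1⊕1⊕0⊕0⊕0⊕1⊕1⊕1⊕0⊕0⊕0⊕0⊕0⊕1⊕1⊕1 = 0
s16 (pos 16,17,18,19,20,21,22,23,24,25,26,27,28,29,30,31): 1⊕0⊕1⊕1⊕0⊕0⊕1⊕0⊕0⊕0⊕0⊕0⊕0⊕1⊕1⊕1 = 1
Syndrome s16…s1 = 10011 → error at position 19.
Flip position 19: 1100010110001111011001000000111 → 1100010110001111010001000000111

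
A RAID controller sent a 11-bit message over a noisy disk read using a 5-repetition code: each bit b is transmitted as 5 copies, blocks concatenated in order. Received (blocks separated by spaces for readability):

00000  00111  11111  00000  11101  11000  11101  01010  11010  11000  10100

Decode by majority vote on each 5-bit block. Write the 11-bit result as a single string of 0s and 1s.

01101010100

Block 1 (00000): 0 ones → 0
Block 2 (00111): 3 ones → 1
Block 3 (11111): 5 ones → 1
Block 4 (00000): 0 ones → 0
Block 5 (11101): 4 ones → 1
Block 6 (11000): 2 ones → 0
Block 7 (11101): 4 ones → 1
Block 8 (01010): 2 ones → 0
Block 9 (11010): 3 ones → 1
Block 10 (11000): 2 ones → 0
Block 11 (10100): 2 ones → 0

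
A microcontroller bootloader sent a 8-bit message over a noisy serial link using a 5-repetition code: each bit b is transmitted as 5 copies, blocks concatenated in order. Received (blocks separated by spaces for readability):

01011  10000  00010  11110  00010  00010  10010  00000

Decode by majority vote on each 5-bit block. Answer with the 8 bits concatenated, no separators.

10010000

Block 1 (01011): 3 ones → 1
Block 2 (10000): 1 one → 0
Block 3 (00010): 1 one → 0
Block 4 (11110): 4 ones → 1
Block 5 (00010): 1 one → 0
Block 6 (00010): 1 one → 0
Block 7 (10010): 2 ones → 0
Block 8 (00000): 0 ones → 0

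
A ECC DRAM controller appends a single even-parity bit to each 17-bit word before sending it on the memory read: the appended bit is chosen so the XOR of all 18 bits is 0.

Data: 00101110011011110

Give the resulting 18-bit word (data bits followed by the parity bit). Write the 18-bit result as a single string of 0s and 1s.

001011100110111100

XOR of the 17 data bits: 0⊕0⊕1⊕0⊕1⊕1⊕1⊕0⊕0⊕1⊕1⊕0⊕1⊕1⊕1⊕1⊕0 = 0
Parity bit = 0 (so all 18 bits XOR to 0).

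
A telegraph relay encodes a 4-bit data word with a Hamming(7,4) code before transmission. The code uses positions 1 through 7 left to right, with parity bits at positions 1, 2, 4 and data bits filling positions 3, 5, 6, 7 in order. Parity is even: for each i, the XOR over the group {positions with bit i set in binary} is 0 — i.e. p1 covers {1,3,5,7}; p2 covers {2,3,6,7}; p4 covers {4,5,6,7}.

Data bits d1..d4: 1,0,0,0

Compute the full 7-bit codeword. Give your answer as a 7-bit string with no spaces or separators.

1110000

Place data at non-parity positions: p1 p2 1 p4 0 0 0
p1 (pos 1,3,5,7): XOR of data positions = 1⊕0⊕0 = 1
p2 (pos 2,3,6,7): XOR of data positions = 1⊕0⊕0 = 1
p4 (pos 4,5,6,7): XOR of data positions = 0⊕0⊕0 = 0
Codeword: 1110000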